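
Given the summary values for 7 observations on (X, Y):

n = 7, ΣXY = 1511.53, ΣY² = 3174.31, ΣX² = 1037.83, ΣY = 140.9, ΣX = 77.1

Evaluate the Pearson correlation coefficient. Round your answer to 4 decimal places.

-0.1599

r = (nΣXY − ΣXΣY) / √[(nΣX² − (ΣX)²)(nΣY² − (ΣY)²)]
Numerator: 7×1511.53 − 77.1×140.9 = -282.68
Denominator: √[(7264.81 − 5944.41)(22220.17 − 19852.81)] = √[1320.4 × 2367.36] = 1768.0108
r = -282.68 / 1768.0108 ≈ -0.1599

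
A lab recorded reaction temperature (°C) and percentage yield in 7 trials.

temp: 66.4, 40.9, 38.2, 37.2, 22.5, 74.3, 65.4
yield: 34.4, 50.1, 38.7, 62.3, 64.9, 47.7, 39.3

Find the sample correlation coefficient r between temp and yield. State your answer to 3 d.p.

n = 7, Σx = 344.9, Σy = 337.4, Σx² = 19228.75, Σy² = 17104.14, Σxy = 15703.73
nΣxy − ΣxΣy = 109926.11 − 116369.26 = -6443.15
nΣx² − (Σx)² = 134601.25 − 118956.01 = 15645.24; nΣy² − (Σy)² = 119728.98 − 113838.76 = 5890.22
r = -6443.15 / √(15645.24 × 5890.22) = -6443.15 / 9599.6826 ≈ -0.671

-0.671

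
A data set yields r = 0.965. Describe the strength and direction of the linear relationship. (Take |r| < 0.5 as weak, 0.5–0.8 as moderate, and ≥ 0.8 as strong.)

r = 0.965 > 0 so the relationship is positive.
|r| = 0.965, which falls in the strong range.

strong positive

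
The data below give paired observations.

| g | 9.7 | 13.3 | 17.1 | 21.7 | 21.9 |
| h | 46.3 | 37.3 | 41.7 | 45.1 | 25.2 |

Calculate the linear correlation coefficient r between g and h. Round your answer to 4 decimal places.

n = 5, Σg = 83.7, Σh = 195.6, Σg² = 1513.89, Σh² = 7942.92, Σgh = 3188.82
nΣgh − ΣgΣh = 15944.1 − 16371.72 = -427.62
nΣg² − (Σg)² = 7569.45 − 7005.69 = 563.76; nΣh² − (Σh)² = 39714.6 − 38259.36 = 1455.24
r = -427.62 / √(563.76 × 1455.24) = -427.62 / 905.7627 ≈ -0.4721

-0.4721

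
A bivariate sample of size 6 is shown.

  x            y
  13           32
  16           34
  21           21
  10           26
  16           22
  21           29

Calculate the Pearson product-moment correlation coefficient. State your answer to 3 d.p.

-0.255

n = 6, Σx = 97, Σy = 164, Σx² = 1663, Σy² = 4622, Σxy = 2622
nΣxy − ΣxΣy = 15732 − 15908 = -176
nΣx² − (Σx)² = 9978 − 9409 = 569; nΣy² − (Σy)² = 27732 − 26896 = 836
r = -176 / √(569 × 836) = -176 / 689.6985 ≈ -0.255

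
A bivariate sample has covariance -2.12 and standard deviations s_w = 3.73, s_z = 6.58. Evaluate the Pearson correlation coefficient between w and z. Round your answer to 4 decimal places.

-0.0864

r = Cov(w,z) / (s_w · s_z) = -2.12 / (3.73 × 6.58)
  = -2.12 / 24.5434 ≈ -0.0864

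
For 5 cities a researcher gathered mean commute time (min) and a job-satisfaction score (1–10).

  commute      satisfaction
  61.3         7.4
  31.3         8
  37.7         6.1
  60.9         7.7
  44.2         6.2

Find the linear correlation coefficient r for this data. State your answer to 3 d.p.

0.217

n = 5, Σx = 235.4, Σy = 35.4, Σx² = 11821.12, Σy² = 253.7, Σxy = 1676.96
nΣxy − ΣxΣy = 8384.8 − 8333.16 = 51.64
nΣx² − (Σx)² = 59105.6 − 55413.16 = 3692.44; nΣy² − (Σy)² = 1268.5 − 1253.16 = 15.34
r = 51.64 / √(3692.44 × 15.34) = 51.64 / 237.9959 ≈ 0.217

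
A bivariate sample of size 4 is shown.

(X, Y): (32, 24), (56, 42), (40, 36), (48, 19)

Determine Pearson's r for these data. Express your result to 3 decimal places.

0.451

n = 4, ΣX = 176, ΣY = 121, ΣX² = 8064, ΣY² = 3997, ΣXY = 5472
nΣXY − ΣXΣY = 21888 − 21296 = 592
nΣX² − (ΣX)² = 32256 − 30976 = 1280; nΣY² − (ΣY)² = 15988 − 14641 = 1347
r = 592 / √(1280 × 1347) = 592 / 1313.0727 ≈ 0.451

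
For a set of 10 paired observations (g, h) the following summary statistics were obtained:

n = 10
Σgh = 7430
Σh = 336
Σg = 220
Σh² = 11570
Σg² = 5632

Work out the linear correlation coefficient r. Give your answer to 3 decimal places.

r = (nΣgh − ΣgΣh) / √[(nΣg² − (Σg)²)(nΣh² − (Σh)²)]
Numerator: 10×7430 − 220×336 = 380
Denominator: √[(56320 − 48400)(115700 − 112896)] = √[7920 × 2804] = 4712.5025
r = 380 / 4712.5025 ≈ 0.081

0.081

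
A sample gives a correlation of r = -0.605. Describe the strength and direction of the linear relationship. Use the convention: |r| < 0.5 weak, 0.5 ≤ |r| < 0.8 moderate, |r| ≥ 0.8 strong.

moderate negative

r = -0.605 < 0 so the relationship is negative.
|r| = 0.605, which falls in the moderate range.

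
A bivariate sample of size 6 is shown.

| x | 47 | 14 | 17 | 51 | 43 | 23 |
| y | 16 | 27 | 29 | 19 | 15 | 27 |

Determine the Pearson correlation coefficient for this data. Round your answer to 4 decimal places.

-0.9153

n = 6, Σx = 195, Σy = 133, Σx² = 7673, Σy² = 3141, Σxy = 3858
nΣxy − ΣxΣy = 23148 − 25935 = -2787
nΣx² − (Σx)² = 46038 − 38025 = 8013; nΣy² − (Σy)² = 18846 − 17689 = 1157
r = -2787 / √(8013 × 1157) = -2787 / 3044.8384 ≈ -0.9153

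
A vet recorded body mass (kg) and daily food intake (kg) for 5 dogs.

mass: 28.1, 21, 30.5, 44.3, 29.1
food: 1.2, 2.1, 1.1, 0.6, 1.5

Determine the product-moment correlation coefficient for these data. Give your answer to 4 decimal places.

n = 5, Σx = 153, Σy = 6.5, Σx² = 4970.16, Σy² = 9.67, Σxy = 181.6
nΣxy − ΣxΣy = 908 − 994.5 = -86.5
nΣx² − (Σx)² = 24850.8 − 23409 = 1441.8; nΣy² − (Σy)² = 48.35 − 42.25 = 6.1
r = -86.5 / √(1441.8 × 6.1) = -86.5 / 93.7816 ≈ -0.9224

-0.9224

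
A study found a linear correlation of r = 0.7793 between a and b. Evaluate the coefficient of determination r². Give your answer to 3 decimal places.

r² = (0.7793)² = 0.607

0.607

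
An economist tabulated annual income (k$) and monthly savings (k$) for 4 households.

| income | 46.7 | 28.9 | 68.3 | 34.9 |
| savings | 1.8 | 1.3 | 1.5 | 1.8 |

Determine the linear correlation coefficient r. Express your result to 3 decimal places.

n = 4, Σx = 178.8, Σy = 6.4, Σx² = 8899, Σy² = 10.42, Σxy = 286.9
nΣxy − ΣxΣy = 1147.6 − 1144.32 = 3.28
nΣx² − (Σx)² = 35596 − 31969.44 = 3626.56; nΣy² − (Σy)² = 41.68 − 40.96 = 0.72
r = 3.28 / √(3626.56 × 0.72) = 3.28 / 51.0992 ≈ 0.064

0.064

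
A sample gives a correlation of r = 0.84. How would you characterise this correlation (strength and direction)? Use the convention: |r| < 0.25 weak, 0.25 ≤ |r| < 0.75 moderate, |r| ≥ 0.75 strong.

r = 0.84 > 0 so the relationship is positive.
|r| = 0.84, which falls in the strong range.

strong positive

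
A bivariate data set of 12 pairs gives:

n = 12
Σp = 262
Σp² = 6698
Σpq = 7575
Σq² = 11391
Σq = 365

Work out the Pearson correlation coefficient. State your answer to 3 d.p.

-0.742

r = (nΣpq − ΣpΣq) / √[(nΣp² − (Σp)²)(nΣq² − (Σq)²)]
Numerator: 12×7575 − 262×365 = -4730
Denominator: √[(80376 − 68644)(136692 − 133225)] = √[11732 × 3467] = 6377.6833
r = -4730 / 6377.6833 ≈ -0.742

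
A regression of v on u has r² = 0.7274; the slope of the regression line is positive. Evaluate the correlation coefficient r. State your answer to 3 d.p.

|r| = √0.7274 = 0.853
The association is positive, so r = 0.853.

0.853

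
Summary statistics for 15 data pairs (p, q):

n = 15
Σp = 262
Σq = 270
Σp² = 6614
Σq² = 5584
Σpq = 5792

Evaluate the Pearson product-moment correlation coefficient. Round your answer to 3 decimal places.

r = (nΣpq − ΣpΣq) / √[(nΣp² − (Σp)²)(nΣq² − (Σq)²)]
Numerator: 15×5792 − 262×270 = 16140
Denominator: √[(99210 − 68644)(83760 − 72900)] = √[30566 × 10860] = 18219.4061
r = 16140 / 18219.4061 ≈ 0.886

0.886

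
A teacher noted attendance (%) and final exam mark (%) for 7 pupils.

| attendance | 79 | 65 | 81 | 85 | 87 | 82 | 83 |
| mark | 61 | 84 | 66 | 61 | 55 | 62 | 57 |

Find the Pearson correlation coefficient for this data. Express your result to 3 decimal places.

-0.953

n = 7, Σx = 562, Σy = 446, Σx² = 45434, Σy² = 28972, Σxy = 35410
nΣxy − ΣxΣy = 247870 − 250652 = -2782
nΣx² − (Σx)² = 318038 − 315844 = 2194; nΣy² − (Σy)² = 202804 − 198916 = 3888
r = -2782 / √(2194 × 3888) = -2782 / 2920.6629 ≈ -0.953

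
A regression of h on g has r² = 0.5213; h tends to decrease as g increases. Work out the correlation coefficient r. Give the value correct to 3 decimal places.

|r| = √0.5213 = 0.722
The association is negative, so r = −0.722.

-0.722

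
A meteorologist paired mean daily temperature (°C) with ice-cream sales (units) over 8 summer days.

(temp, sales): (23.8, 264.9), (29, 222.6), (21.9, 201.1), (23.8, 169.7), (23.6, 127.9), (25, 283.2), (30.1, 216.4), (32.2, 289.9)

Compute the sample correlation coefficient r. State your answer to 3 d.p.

n = 8, Σx = 209.4, Σy = 1775.7, Σx² = 5578.3, Σy² = 416393.69, Σxy = 47149.83
nΣxy − ΣxΣy = 377198.64 − 371831.58 = 5367.06
nΣx² − (Σx)² = 44626.4 − 43848.36 = 778.04; nΣy² − (Σy)² = 3331149.52 − 3153110.49 = 178039.03
r = 5367.06 / √(778.04 × 178039.03) = 5367.06 / 11769.5152 ≈ 0.456

0.456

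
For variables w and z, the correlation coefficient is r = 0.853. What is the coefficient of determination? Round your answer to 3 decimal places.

r² = (0.853)² = 0.728

0.728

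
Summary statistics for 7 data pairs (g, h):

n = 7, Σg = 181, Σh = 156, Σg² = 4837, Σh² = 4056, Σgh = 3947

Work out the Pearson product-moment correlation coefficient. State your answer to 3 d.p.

r = (nΣgh − ΣgΣh) / √[(nΣg² − (Σg)²)(nΣh² − (Σh)²)]
Numerator: 7×3947 − 181×156 = -607
Denominator: √[(33859 − 32761)(28392 − 24336)] = √[1098 × 4056] = 2110.3289
r = -607 / 2110.3289 ≈ -0.288

-0.288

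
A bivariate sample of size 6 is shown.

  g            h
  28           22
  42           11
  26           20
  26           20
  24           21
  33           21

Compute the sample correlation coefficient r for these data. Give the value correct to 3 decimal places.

n = 6, Σg = 179, Σh = 115, Σg² = 5565, Σh² = 2287, Σgh = 3315
nΣgh − ΣgΣh = 19890 − 20585 = -695
nΣg² − (Σg)² = 33390 − 32041 = 1349; nΣh² − (Σh)² = 13722 − 13225 = 497
r = -695 / √(1349 × 497) = -695 / 818.8119 ≈ -0.849

-0.849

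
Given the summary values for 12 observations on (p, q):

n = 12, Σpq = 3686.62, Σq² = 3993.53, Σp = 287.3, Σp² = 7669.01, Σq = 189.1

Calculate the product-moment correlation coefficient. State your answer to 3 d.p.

-0.939

r = (nΣpq − ΣpΣq) / √[(nΣp² − (Σp)²)(nΣq² − (Σq)²)]
Numerator: 12×3686.62 − 287.3×189.1 = -10088.99
Denominator: √[(92028.12 − 82541.29)(47922.36 − 35758.81)] = √[9486.83 × 12163.55] = 10742.1381
r = -10088.99 / 10742.1381 ≈ -0.939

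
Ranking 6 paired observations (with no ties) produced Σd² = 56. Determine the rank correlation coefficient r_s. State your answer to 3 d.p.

ρ = 1 − 6Σd² / [n(n²−1)] = 1 − 6×56 / (6×35)
  = 1 − 336/210 = 1 − 1.6000 ≈ -0.600

-0.600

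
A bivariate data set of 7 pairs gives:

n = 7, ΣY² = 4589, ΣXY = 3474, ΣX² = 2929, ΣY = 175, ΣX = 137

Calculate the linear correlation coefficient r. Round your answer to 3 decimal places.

r = (nΣXY − ΣXΣY) / √[(nΣX² − (ΣX)²)(nΣY² − (ΣY)²)]
Numerator: 7×3474 − 137×175 = 343
Denominator: √[(20503 − 18769)(32123 − 30625)] = √[1734 × 1498] = 1611.6861
r = 343 / 1611.6861 ≈ 0.213

0.213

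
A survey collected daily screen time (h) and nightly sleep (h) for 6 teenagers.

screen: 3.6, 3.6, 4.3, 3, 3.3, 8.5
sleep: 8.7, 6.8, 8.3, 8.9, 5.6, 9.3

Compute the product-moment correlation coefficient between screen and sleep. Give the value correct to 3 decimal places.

0.479

n = 6, Σx = 26.3, Σy = 47.6, Σx² = 136.55, Σy² = 387.88, Σxy = 215.72
nΣxy − ΣxΣy = 1294.32 − 1251.88 = 42.44
nΣx² − (Σx)² = 819.3 − 691.69 = 127.61; nΣy² − (Σy)² = 2327.28 − 2265.76 = 61.52
r = 42.44 / √(127.61 × 61.52) = 42.44 / 88.6034 ≈ 0.479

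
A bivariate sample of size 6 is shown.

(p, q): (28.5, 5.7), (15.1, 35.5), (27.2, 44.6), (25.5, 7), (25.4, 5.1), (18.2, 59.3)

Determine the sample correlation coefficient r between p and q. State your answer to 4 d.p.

-0.5803

n = 6, Σp = 139.9, Σq = 157.2, Σp² = 3406.75, Σq² = 6873.4, Σpq = 3298.92
nΣpq − ΣpΣq = 19793.52 − 21992.28 = -2198.76
nΣp² − (Σp)² = 20440.5 − 19572.01 = 868.49; nΣq² − (Σq)² = 41240.4 − 24711.84 = 16528.56
r = -2198.76 / √(868.49 × 16528.56) = -2198.76 / 3788.7846 ≈ -0.5803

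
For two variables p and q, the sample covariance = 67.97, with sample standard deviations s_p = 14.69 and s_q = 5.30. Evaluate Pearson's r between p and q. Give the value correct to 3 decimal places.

0.873

r = Cov(p,q) / (s_p · s_q) = 67.97 / (14.69 × 5.30)
  = 67.97 / 77.8570 ≈ 0.873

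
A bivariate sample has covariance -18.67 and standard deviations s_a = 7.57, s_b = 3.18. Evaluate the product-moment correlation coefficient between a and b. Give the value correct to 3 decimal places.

r = Cov(a,b) / (s_a · s_b) = -18.67 / (7.57 × 3.18)
  = -18.67 / 24.0726 ≈ -0.776

-0.776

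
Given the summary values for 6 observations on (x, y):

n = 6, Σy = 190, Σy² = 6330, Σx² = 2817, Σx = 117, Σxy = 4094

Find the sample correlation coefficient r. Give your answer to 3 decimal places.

0.950

r = (nΣxy − ΣxΣy) / √[(nΣx² − (Σx)²)(nΣy² − (Σy)²)]
Numerator: 6×4094 − 117×190 = 2334
Denominator: √[(16902 − 13689)(37980 − 36100)] = √[3213 × 1880] = 2457.7307
r = 2334 / 2457.7307 ≈ 0.950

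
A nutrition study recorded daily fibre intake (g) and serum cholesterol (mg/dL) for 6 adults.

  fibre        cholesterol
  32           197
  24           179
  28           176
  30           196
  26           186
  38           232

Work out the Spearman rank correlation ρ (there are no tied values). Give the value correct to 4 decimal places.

Rank fibre: 5, 1, 3, 4, 2, 6
Rank cholesterol: 5, 2, 1, 4, 3, 6
d = rank(fibre) − rank(cholesterol): 0, -1, 2, 0, -1, 0; Σd² = 6
ρ = 1 − 6Σd² / [n(n²−1)] = 1 − 6×6 / (6×35) = 1 − 36/210 ≈ 0.8286

0.8286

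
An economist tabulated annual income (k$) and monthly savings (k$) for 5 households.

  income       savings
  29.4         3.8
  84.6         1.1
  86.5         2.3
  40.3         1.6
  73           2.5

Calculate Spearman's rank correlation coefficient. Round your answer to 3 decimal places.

-0.500

Rank income: 1, 4, 5, 2, 3
Rank savings: 5, 1, 3, 2, 4
d = rank(income) − rank(savings): -4, 3, 2, 0, -1; Σd² = 30
ρ = 1 − 6Σd² / [n(n²−1)] = 1 − 6×30 / (5×24) = 1 − 180/120 ≈ -0.500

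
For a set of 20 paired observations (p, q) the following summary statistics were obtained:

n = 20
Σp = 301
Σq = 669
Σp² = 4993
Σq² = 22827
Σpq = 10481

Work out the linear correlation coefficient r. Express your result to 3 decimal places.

0.905

r = (nΣpq − ΣpΣq) / √[(nΣp² − (Σp)²)(nΣq² − (Σq)²)]
Numerator: 20×10481 − 301×669 = 8251
Denominator: √[(99860 − 90601)(456540 − 447561)] = √[9259 × 8979] = 9117.9253
r = 8251 / 9117.9253 ≈ 0.905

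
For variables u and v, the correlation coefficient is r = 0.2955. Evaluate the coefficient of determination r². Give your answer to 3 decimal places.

0.087

r² = (0.2955)² = 0.087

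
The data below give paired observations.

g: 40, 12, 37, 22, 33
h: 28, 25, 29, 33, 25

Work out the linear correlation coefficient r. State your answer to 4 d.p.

0.0779

n = 5, Σg = 144, Σh = 140, Σg² = 4686, Σh² = 3964, Σgh = 4044
nΣgh − ΣgΣh = 20220 − 20160 = 60
nΣg² − (Σg)² = 23430 − 20736 = 2694; nΣh² − (Σh)² = 19820 − 19600 = 220
r = 60 / √(2694 × 220) = 60 / 769.8571 ≈ 0.0779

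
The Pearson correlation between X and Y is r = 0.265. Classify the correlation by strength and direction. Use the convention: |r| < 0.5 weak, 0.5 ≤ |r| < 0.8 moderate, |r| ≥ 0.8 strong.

weak positive

r = 0.265 > 0 so the relationship is positive.
|r| = 0.265, which falls in the weak range.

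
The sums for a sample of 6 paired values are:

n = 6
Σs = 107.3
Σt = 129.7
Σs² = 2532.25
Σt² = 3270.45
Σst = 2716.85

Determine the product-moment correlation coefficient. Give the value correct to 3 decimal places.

0.743

r = (nΣst − ΣsΣt) / √[(nΣs² − (Σs)²)(nΣt² − (Σt)²)]
Numerator: 6×2716.85 − 107.3×129.7 = 2384.29
Denominator: √[(15193.5 − 11513.29)(19622.7 − 16822.09)] = √[3680.21 × 2800.61] = 3210.4257
r = 2384.29 / 3210.4257 ≈ 0.743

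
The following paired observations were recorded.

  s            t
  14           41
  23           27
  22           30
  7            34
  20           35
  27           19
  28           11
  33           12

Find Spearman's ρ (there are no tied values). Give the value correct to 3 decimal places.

Rank s: 2, 5, 4, 1, 3, 6, 7, 8
Rank t: 8, 4, 5, 6, 7, 3, 1, 2
d = rank(s) − rank(t): -6, 1, -1, -5, -4, 3, 6, 6; Σd² = 160
ρ = 1 − 6Σd² / [n(n²−1)] = 1 − 6×160 / (8×63) = 1 − 960/504 ≈ -0.905

-0.905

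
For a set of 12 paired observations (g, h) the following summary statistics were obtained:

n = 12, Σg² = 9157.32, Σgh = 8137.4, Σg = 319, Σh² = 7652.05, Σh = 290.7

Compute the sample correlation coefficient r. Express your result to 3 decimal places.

0.637

r = (nΣgh − ΣgΣh) / √[(nΣg² − (Σg)²)(nΣh² − (Σh)²)]
Numerator: 12×8137.4 − 319×290.7 = 4915.5
Denominator: √[(109887.84 − 101761)(91824.6 − 84506.49)] = √[8126.84 × 7318.11] = 7711.8810
r = 4915.5 / 7711.8810 ≈ 0.637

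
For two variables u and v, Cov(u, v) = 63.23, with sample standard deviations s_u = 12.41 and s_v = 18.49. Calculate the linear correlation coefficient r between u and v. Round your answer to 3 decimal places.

r = Cov(u,v) / (s_u · s_v) = 63.23 / (12.41 × 18.49)
  = 63.23 / 229.4609 ≈ 0.276

0.276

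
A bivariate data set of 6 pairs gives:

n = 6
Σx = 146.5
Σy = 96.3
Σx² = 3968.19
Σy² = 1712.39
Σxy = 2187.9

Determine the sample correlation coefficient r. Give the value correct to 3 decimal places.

-0.640

r = (nΣxy − ΣxΣy) / √[(nΣx² − (Σx)²)(nΣy² − (Σy)²)]
Numerator: 6×2187.9 − 146.5×96.3 = -980.55
Denominator: √[(23809.14 − 21462.25)(10274.34 − 9273.69)] = √[2346.89 × 1000.65] = 1532.4541
r = -980.55 / 1532.4541 ≈ -0.640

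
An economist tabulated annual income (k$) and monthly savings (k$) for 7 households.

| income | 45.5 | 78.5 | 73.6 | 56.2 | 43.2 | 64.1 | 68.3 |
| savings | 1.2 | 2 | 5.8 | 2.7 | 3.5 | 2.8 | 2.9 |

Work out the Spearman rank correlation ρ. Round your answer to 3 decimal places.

Rank income: 2, 7, 6, 3, 1, 4, 5
Rank savings: 1, 2, 7, 3, 6, 4, 5
d = rank(income) − rank(savings): 1, 5, -1, 0, -5, 0, 0; Σd² = 52
ρ = 1 − 6Σd² / [n(n²−1)] = 1 − 6×52 / (7×48) = 1 − 312/336 ≈ 0.071

0.071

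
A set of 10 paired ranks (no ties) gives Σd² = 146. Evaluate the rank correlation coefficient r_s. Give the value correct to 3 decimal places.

ρ = 1 − 6Σd² / [n(n²−1)] = 1 − 6×146 / (10×99)
  = 1 − 876/990 = 1 − 0.8848 ≈ 0.115

0.115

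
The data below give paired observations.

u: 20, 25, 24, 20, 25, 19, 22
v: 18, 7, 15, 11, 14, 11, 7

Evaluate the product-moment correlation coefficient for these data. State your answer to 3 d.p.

n = 7, Σu = 155, Σv = 83, Σu² = 3471, Σv² = 1085, Σuv = 1828
nΣuv − ΣuΣv = 12796 − 12865 = -69
nΣu² − (Σu)² = 24297 − 24025 = 272; nΣv² − (Σv)² = 7595 − 6889 = 706
r = -69 / √(272 × 706) = -69 / 438.2146 ≈ -0.157

-0.157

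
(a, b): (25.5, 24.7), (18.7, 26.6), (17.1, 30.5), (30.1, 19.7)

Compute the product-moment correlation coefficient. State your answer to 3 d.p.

-0.951

n = 4, Σa = 91.4, Σb = 101.5, Σa² = 2198.36, Σb² = 2635.99, Σab = 2241.79
nΣab − ΣaΣb = 8967.16 − 9277.1 = -309.94
nΣa² − (Σa)² = 8793.44 − 8353.96 = 439.48; nΣb² − (Σb)² = 10543.96 − 10302.25 = 241.71
r = -309.94 / √(439.48 × 241.71) = -309.94 / 325.9244 ≈ -0.951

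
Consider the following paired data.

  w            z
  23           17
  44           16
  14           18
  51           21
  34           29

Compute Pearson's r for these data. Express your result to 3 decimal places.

n = 5, Σw = 166, Σz = 101, Σw² = 6418, Σz² = 2151, Σwz = 3404
nΣwz − ΣwΣz = 17020 − 16766 = 254
nΣw² − (Σw)² = 32090 − 27556 = 4534; nΣz² − (Σz)² = 10755 − 10201 = 554
r = 254 / √(4534 × 554) = 254 / 1584.8773 ≈ 0.160

0.160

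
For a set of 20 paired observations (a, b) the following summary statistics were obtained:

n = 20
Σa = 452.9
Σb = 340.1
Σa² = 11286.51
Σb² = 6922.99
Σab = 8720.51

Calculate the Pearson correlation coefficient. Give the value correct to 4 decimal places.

0.9402

r = (nΣab − ΣaΣb) / √[(nΣa² − (Σa)²)(nΣb² − (Σb)²)]
Numerator: 20×8720.51 − 452.9×340.1 = 20378.91
Denominator: √[(225730.2 − 205118.41)(138459.8 − 115668.01)] = √[20611.79 × 22791.79] = 21674.3994
r = 20378.91 / 21674.3994 ≈ 0.9402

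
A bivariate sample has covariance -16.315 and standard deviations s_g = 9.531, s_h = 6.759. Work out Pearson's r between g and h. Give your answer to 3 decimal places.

-0.253

r = Cov(g,h) / (s_g · s_h) = -16.315 / (9.531 × 6.759)
  = -16.315 / 64.4200 ≈ -0.253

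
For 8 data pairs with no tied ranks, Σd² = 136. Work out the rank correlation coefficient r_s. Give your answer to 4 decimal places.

ρ = 1 − 6Σd² / [n(n²−1)] = 1 − 6×136 / (8×63)
  = 1 − 816/504 = 1 − 1.61905 ≈ -0.6190

-0.6190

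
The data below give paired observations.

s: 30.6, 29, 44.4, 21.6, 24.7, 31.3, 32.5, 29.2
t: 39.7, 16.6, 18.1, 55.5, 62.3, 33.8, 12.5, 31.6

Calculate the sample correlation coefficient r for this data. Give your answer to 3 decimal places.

n = 8, Σs = 243.3, Σt = 270.1, Σs² = 7713.95, Σt² = 11438.05, Σst = 7624.38
nΣst − ΣsΣt = 60995.04 − 65715.33 = -4720.29
nΣs² − (Σs)² = 61711.6 − 59194.89 = 2516.71; nΣt² − (Σt)² = 91504.4 − 72954.01 = 18550.39
r = -4720.29 / √(2516.71 × 18550.39) = -4720.29 / 6832.7119 ≈ -0.691

-0.691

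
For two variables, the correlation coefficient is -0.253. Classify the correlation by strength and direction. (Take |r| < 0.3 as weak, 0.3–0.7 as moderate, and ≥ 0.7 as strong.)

weak negative

r = -0.253 < 0 so the relationship is negative.
|r| = 0.253, which falls in the weak range.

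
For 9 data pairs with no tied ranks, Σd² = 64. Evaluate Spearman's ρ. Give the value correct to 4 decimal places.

0.4667

ρ = 1 − 6Σd² / [n(n²−1)] = 1 − 6×64 / (9×80)
  = 1 − 384/720 = 1 − 0.53333 ≈ 0.4667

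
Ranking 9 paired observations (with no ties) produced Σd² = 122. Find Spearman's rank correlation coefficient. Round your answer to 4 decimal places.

-0.0167

ρ = 1 − 6Σd² / [n(n²−1)] = 1 − 6×122 / (9×80)
  = 1 − 732/720 = 1 − 1.01667 ≈ -0.0167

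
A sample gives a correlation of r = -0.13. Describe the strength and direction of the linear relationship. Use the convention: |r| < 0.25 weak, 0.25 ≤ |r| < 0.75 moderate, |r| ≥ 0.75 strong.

r = -0.13 < 0 so the relationship is negative.
|r| = 0.13, which falls in the weak range.

weak negative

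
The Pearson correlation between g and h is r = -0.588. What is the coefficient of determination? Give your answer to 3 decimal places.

0.346

r² = (-0.588)² = 0.346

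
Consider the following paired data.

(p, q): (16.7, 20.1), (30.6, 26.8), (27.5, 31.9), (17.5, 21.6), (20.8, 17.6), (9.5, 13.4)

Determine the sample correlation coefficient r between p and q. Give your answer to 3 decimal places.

n = 6, Σp = 122.6, Σq = 131.4, Σp² = 2800.64, Σq² = 3095.74, Σpq = 2904.38
nΣpq − ΣpΣq = 17426.28 − 16109.64 = 1316.64
nΣp² − (Σp)² = 16803.84 − 15030.76 = 1773.08; nΣq² − (Σq)² = 18574.44 − 17265.96 = 1308.48
r = 1316.64 / √(1773.08 × 1308.48) = 1316.64 / 1523.1677 ≈ 0.864

0.864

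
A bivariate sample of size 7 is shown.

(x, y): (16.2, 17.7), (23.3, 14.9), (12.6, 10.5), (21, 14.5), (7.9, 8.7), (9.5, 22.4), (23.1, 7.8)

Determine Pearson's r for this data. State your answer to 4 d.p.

-0.1670

n = 7, Σx = 113.6, Σy = 96.5, Σx² = 2091.36, Σy² = 1494.09, Σxy = 1532.42
nΣxy − ΣxΣy = 10726.94 − 10962.4 = -235.46
nΣx² − (Σx)² = 14639.52 − 12904.96 = 1734.56; nΣy² − (Σy)² = 10458.63 − 9312.25 = 1146.38
r = -235.46 / √(1734.56 × 1146.38) = -235.46 / 1410.1294 ≈ -0.1670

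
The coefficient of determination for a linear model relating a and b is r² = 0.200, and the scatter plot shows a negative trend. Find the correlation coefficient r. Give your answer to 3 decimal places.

-0.447

|r| = √0.200 = 0.447
The association is negative, so r = −0.447.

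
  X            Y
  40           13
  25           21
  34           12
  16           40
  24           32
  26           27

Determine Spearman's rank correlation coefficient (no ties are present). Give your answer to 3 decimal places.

-0.886

Rank X: 6, 3, 5, 1, 2, 4
Rank Y: 2, 3, 1, 6, 5, 4
d = rank(X) − rank(Y): 4, 0, 4, -5, -3, 0; Σd² = 66
ρ = 1 − 6Σd² / [n(n²−1)] = 1 − 6×66 / (6×35) = 1 − 396/210 ≈ -0.886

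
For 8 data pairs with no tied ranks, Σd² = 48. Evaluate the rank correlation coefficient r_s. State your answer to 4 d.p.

ρ = 1 − 6Σd² / [n(n²−1)] = 1 − 6×48 / (8×63)
  = 1 − 288/504 = 1 − 0.57143 ≈ 0.4286

0.4286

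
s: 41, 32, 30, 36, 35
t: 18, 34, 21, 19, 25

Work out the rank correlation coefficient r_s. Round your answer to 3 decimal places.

-0.700

Rank s: 5, 2, 1, 4, 3
Rank t: 1, 5, 3, 2, 4
d = rank(s) − rank(t): 4, -3, -2, 2, -1; Σd² = 34
ρ = 1 − 6Σd² / [n(n²−1)] = 1 − 6×34 / (5×24) = 1 − 204/120 ≈ -0.700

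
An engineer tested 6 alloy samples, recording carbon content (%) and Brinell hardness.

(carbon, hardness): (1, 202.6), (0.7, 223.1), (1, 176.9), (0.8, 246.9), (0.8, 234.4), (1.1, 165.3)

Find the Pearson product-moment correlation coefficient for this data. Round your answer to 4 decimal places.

n = 6, Σx = 5.4, Σy = 1249.2, Σx² = 4.98, Σy² = 265341.04, Σxy = 1102.54
nΣxy − ΣxΣy = 6615.24 − 6745.68 = -130.44
nΣx² − (Σx)² = 29.88 − 29.16 = 0.72; nΣy² − (Σy)² = 1592046.24 − 1560500.64 = 31545.6
r = -130.44 / √(0.72 × 31545.6) = -130.44 / 150.7078 ≈ -0.8655

-0.8655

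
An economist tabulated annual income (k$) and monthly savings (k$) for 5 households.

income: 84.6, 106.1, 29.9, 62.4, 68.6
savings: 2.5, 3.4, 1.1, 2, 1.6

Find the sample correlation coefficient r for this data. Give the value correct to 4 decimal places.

n = 5, Σx = 351.6, Σy = 10.6, Σx² = 27908.1, Σy² = 25.58, Σxy = 839.69
nΣxy − ΣxΣy = 4198.45 − 3726.96 = 471.49
nΣx² − (Σx)² = 139540.5 − 123622.56 = 15917.94; nΣy² − (Σy)² = 127.9 − 112.36 = 15.54
r = 471.49 / √(15917.94 × 15.54) = 471.49 / 497.3578 ≈ 0.9480

0.9480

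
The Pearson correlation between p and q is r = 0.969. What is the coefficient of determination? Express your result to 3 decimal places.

0.939

r² = (0.969)² = 0.939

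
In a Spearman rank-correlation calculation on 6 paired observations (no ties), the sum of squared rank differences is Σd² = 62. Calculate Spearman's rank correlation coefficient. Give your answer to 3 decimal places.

-0.771

ρ = 1 − 6Σd² / [n(n²−1)] = 1 − 6×62 / (6×35)
  = 1 − 372/210 = 1 − 1.7714 ≈ -0.771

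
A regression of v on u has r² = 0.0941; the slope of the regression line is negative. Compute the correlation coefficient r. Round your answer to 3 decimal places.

-0.307

|r| = √0.0941 = 0.307
The association is negative, so r = −0.307.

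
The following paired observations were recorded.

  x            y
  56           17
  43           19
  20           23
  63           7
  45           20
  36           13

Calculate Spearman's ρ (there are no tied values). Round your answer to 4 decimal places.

Rank x: 5, 3, 1, 6, 4, 2
Rank y: 3, 4, 6, 1, 5, 2
d = rank(x) − rank(y): 2, -1, -5, 5, -1, 0; Σd² = 56
ρ = 1 − 6Σd² / [n(n²−1)] = 1 − 6×56 / (6×35) = 1 − 336/210 ≈ -0.6000

-0.6000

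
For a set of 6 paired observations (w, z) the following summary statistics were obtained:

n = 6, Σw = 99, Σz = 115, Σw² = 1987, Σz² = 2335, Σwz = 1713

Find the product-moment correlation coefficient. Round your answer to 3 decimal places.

-0.858

r = (nΣwz − ΣwΣz) / √[(nΣw² − (Σw)²)(nΣz² − (Σz)²)]
Numerator: 6×1713 − 99×115 = -1107
Denominator: √[(11922 − 9801)(14010 − 13225)] = √[2121 × 785] = 1290.3430
r = -1107 / 1290.3430 ≈ -0.858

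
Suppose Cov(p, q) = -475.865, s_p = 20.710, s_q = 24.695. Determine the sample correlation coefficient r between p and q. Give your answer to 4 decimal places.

r = Cov(p,q) / (s_p · s_q) = -475.865 / (20.710 × 24.695)
  = -475.865 / 511.4335 ≈ -0.9305

-0.9305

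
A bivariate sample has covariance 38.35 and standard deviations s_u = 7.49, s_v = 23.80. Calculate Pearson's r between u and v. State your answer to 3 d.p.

0.215

r = Cov(u,v) / (s_u · s_v) = 38.35 / (7.49 × 23.80)
  = 38.35 / 178.2620 ≈ 0.215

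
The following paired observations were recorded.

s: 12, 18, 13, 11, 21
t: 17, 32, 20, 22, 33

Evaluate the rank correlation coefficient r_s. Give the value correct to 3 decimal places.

Rank s: 2, 4, 3, 1, 5
Rank t: 1, 4, 2, 3, 5
d = rank(s) − rank(t): 1, 0, 1, -2, 0; Σd² = 6
ρ = 1 − 6Σd² / [n(n²−1)] = 1 − 6×6 / (5×24) = 1 − 36/120 ≈ 0.700

0.700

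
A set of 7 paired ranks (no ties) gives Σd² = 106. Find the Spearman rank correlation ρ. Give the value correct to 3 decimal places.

-0.893

ρ = 1 − 6Σd² / [n(n²−1)] = 1 − 6×106 / (7×48)
  = 1 − 636/336 = 1 − 1.8929 ≈ -0.893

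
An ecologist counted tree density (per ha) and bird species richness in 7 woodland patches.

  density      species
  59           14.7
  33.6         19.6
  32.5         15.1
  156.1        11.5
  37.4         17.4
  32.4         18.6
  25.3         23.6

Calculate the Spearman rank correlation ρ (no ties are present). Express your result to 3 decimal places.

Rank density: 6, 4, 3, 7, 5, 2, 1
Rank species: 2, 6, 3, 1, 4, 5, 7
d = rank(density) − rank(species): 4, -2, 0, 6, 1, -3, -6; Σd² = 102
ρ = 1 − 6Σd² / [n(n²−1)] = 1 − 6×102 / (7×48) = 1 − 612/336 ≈ -0.821

-0.821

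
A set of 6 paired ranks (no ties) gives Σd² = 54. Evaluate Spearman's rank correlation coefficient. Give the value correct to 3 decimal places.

-0.543

ρ = 1 − 6Σd² / [n(n²−1)] = 1 − 6×54 / (6×35)
  = 1 − 324/210 = 1 − 1.5429 ≈ -0.543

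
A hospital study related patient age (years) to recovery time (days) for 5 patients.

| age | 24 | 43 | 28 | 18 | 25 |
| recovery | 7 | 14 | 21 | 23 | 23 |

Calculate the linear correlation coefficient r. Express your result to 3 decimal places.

n = 5, Σx = 138, Σy = 88, Σx² = 4158, Σy² = 1744, Σxy = 2347
nΣxy − ΣxΣy = 11735 − 12144 = -409
nΣx² − (Σx)² = 20790 − 19044 = 1746; nΣy² − (Σy)² = 8720 − 7744 = 976
r = -409 / √(1746 × 976) = -409 / 1305.4103 ≈ -0.313

-0.313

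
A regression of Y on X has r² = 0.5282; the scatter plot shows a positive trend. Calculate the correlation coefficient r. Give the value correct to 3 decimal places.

0.727

|r| = √0.5282 = 0.727
The association is positive, so r = 0.727.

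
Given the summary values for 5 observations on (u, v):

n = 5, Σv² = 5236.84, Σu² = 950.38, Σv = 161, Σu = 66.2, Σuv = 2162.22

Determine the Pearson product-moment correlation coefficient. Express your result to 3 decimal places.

r = (nΣuv − ΣuΣv) / √[(nΣu² − (Σu)²)(nΣv² − (Σv)²)]
Numerator: 5×2162.22 − 66.2×161 = 152.9
Denominator: √[(4751.9 − 4382.44)(26184.2 − 25921)] = √[369.46 × 263.2] = 311.8363
r = 152.9 / 311.8363 ≈ 0.490

0.490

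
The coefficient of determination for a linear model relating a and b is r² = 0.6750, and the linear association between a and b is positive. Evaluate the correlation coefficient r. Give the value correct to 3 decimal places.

|r| = √0.6750 = 0.822
The association is positive, so r = 0.822.

0.822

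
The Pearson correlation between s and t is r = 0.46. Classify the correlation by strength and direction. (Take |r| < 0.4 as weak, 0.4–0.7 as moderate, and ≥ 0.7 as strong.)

r = 0.46 > 0 so the relationship is positive.
|r| = 0.46, which falls in the moderate range.

moderate positive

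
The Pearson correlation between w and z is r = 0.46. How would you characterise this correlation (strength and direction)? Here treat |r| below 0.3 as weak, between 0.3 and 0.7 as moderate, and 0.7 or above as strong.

moderate positive

r = 0.46 > 0 so the relationship is positive.
|r| = 0.46, which falls in the moderate range.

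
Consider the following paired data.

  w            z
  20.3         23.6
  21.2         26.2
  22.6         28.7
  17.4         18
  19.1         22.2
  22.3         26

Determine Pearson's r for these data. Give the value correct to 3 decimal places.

0.972

n = 6, Σw = 122.9, Σz = 144.7, Σw² = 2537.15, Σz² = 3559.93, Σwz = 3000.16
nΣwz − ΣwΣz = 18000.96 − 17783.63 = 217.33
nΣw² − (Σw)² = 15222.9 − 15104.41 = 118.49; nΣz² − (Σz)² = 21359.58 − 20938.09 = 421.49
r = 217.33 / √(118.49 × 421.49) = 217.33 / 223.4779 ≈ 0.972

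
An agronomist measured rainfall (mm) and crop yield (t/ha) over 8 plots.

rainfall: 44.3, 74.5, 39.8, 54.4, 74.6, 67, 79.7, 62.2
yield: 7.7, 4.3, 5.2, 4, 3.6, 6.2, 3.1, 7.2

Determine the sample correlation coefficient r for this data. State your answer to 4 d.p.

n = 8, Σx = 496.5, Σy = 41.3, Σx² = 32331.23, Σy² = 233.67, Σxy = 2464.89
nΣxy − ΣxΣy = 19719.12 − 20505.45 = -786.33
nΣx² − (Σx)² = 258649.84 − 246512.25 = 12137.59; nΣy² − (Σy)² = 1869.36 − 1705.69 = 163.67
r = -786.33 / √(12137.59 × 163.67) = -786.33 / 1409.4536 ≈ -0.5579

-0.5579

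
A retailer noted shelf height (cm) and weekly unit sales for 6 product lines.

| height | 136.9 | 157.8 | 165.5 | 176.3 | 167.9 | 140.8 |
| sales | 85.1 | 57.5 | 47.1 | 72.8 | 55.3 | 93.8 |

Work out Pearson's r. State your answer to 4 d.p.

n = 6, Σx = 945.2, Σy = 411.6, Σx² = 150129.44, Σy² = 29923.04, Σxy = 63845.29
nΣxy − ΣxΣy = 383071.74 − 389044.32 = -5972.58
nΣx² − (Σx)² = 900776.64 − 893403.04 = 7373.6; nΣy² − (Σy)² = 179538.24 − 169414.56 = 10123.68
r = -5972.58 / √(7373.6 × 10123.68) = -5972.58 / 8639.9055 ≈ -0.6913

-0.6913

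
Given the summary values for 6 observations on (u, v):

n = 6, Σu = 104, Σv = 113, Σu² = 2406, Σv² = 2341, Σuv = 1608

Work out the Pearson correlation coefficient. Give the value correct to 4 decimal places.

r = (nΣuv − ΣuΣv) / √[(nΣu² − (Σu)²)(nΣv² − (Σv)²)]
Numerator: 6×1608 − 104×113 = -2104
Denominator: √[(14436 − 10816)(14046 − 12769)] = √[3620 × 1277] = 2150.0558
r = -2104 / 2150.0558 ≈ -0.9786

-0.9786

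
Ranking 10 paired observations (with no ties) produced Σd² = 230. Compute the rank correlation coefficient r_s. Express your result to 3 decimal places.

-0.394

ρ = 1 − 6Σd² / [n(n²−1)] = 1 − 6×230 / (10×99)
  = 1 − 1380/990 = 1 − 1.3939 ≈ -0.394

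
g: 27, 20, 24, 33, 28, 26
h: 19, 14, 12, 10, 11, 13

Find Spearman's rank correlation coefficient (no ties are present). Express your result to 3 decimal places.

Rank g: 4, 1, 2, 6, 5, 3
Rank h: 6, 5, 3, 1, 2, 4
d = rank(g) − rank(h): -2, -4, -1, 5, 3, -1; Σd² = 56
ρ = 1 − 6Σd² / [n(n²−1)] = 1 − 6×56 / (6×35) = 1 − 336/210 ≈ -0.600

-0.600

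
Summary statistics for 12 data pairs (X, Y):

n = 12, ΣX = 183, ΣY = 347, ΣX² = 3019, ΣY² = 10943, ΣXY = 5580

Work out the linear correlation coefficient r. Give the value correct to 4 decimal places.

0.6329

r = (nΣXY − ΣXΣY) / √[(nΣX² − (ΣX)²)(nΣY² − (ΣY)²)]
Numerator: 12×5580 − 183×347 = 3459
Denominator: √[(36228 − 33489)(131316 − 120409)] = √[2739 × 10907] = 5465.7363
r = 3459 / 5465.7363 ≈ 0.6329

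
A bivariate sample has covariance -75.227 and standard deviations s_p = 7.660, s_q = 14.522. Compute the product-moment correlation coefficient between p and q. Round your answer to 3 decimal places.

-0.676

r = Cov(p,q) / (s_p · s_q) = -75.227 / (7.660 × 14.522)
  = -75.227 / 111.2385 ≈ -0.676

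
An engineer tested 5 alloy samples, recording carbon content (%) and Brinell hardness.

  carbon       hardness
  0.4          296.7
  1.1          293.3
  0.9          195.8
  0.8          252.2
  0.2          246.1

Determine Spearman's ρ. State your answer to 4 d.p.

Rank carbon: 2, 5, 4, 3, 1
Rank hardness: 5, 4, 1, 3, 2
d = rank(carbon) − rank(hardness): -3, 1, 3, 0, -1; Σd² = 20
ρ = 1 − 6Σd² / [n(n²−1)] = 1 − 6×20 / (5×24) = 1 − 120/120 ≈ 0.0000

0.0000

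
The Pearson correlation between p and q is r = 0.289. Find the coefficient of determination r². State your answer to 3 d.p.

0.084

r² = (0.289)² = 0.084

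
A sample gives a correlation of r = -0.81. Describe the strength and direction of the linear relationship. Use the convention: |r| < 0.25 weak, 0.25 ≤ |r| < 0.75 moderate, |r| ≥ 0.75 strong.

strong negative

r = -0.81 < 0 so the relationship is negative.
|r| = 0.81, which falls in the strong range.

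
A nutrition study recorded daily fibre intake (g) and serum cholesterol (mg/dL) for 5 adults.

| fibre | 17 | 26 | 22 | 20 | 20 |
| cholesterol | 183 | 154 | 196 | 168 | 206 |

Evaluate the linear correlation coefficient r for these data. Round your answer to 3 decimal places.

n = 5, Σx = 105, Σy = 907, Σx² = 2249, Σy² = 166281, Σxy = 18907
nΣxy − ΣxΣy = 94535 − 95235 = -700
nΣx² − (Σx)² = 11245 − 11025 = 220; nΣy² − (Σy)² = 831405 − 822649 = 8756
r = -700 / √(220 × 8756) = -700 / 1387.9193 ≈ -0.504

-0.504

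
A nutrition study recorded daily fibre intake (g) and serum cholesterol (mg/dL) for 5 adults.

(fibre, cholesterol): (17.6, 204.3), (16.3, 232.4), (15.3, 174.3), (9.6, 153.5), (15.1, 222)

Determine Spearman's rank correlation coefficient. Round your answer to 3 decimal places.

Rank fibre: 5, 4, 3, 1, 2
Rank cholesterol: 3, 5, 2, 1, 4
d = rank(fibre) − rank(cholesterol): 2, -1, 1, 0, -2; Σd² = 10
ρ = 1 − 6Σd² / [n(n²−1)] = 1 − 6×10 / (5×24) = 1 − 60/120 ≈ 0.500

0.500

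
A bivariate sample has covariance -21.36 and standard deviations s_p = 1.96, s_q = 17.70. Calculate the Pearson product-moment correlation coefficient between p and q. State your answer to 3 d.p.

-0.616

r = Cov(p,q) / (s_p · s_q) = -21.36 / (1.96 × 17.70)
  = -21.36 / 34.6920 ≈ -0.616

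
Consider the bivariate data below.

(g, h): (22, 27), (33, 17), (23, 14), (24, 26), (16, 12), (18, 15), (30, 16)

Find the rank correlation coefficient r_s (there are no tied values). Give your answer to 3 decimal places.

0.464

Rank g: 3, 7, 4, 5, 1, 2, 6
Rank h: 7, 5, 2, 6, 1, 3, 4
d = rank(g) − rank(h): -4, 2, 2, -1, 0, -1, 2; Σd² = 30
ρ = 1 − 6Σd² / [n(n²−1)] = 1 − 6×30 / (7×48) = 1 − 180/336 ≈ 0.464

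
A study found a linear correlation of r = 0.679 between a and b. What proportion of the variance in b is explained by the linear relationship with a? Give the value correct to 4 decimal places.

0.4610

r² = (0.679)² = 0.4610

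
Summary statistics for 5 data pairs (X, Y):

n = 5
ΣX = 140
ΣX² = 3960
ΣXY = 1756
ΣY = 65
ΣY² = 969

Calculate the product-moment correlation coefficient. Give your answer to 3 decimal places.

-0.909

r = (nΣXY − ΣXΣY) / √[(nΣX² − (ΣX)²)(nΣY² − (ΣY)²)]
Numerator: 5×1756 − 140×65 = -320
Denominator: √[(19800 − 19600)(4845 − 4225)] = √[200 × 620] = 352.1363
r = -320 / 352.1363 ≈ -0.909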